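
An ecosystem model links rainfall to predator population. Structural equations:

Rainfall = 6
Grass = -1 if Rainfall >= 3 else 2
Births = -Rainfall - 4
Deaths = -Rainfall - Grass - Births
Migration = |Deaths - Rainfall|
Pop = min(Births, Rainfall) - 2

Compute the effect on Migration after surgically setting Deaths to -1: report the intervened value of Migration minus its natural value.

Intervening sets Deaths = -1 and removes its equation (Deaths = -Rainfall - Grass - Births).
Migration = |Deaths - Rainfall|  [with Deaths=-1, Rainfall=6]  = 7
Without intervention: Grass = -1 if Rainfall >= 3 else 2  [with Rainfall=6]  = -1; Births = -Rainfall - 4  [with Rainfall=6]  = -10; Deaths = -Rainfall - Grass - Births  [with Rainfall=6, Grass=-1, Births=-10]  = 5; Migration = |Deaths - Rainfall|  [with Deaths=5, Rainfall=6]  = 1.
Change = 7 − 1 = 6.

6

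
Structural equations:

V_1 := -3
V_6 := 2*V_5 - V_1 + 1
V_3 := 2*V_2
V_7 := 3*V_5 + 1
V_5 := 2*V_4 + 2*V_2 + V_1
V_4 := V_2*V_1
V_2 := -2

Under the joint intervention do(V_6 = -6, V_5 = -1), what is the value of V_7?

Setting V_6 = -6, V_5 = -1 by intervention discards those variables' equations.
V_7 = 3*V_5 + 1  [with V_5=-1]  = -2

-2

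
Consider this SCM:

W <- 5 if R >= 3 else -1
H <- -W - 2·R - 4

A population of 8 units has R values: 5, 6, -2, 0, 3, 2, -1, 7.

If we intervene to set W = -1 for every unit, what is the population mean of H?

-8

The intervention sets W=-1 in all 8 units regardless of R. Recomputing H per unit gives -13, -15, 1, -3, -9, -7, -1, -17; average -8.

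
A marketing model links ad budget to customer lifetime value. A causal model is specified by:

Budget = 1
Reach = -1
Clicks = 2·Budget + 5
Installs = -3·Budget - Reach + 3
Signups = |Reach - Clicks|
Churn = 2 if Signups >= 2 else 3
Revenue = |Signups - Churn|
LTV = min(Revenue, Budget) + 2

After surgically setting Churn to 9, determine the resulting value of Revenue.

1

Intervening sets Churn = 9 and removes its equation (Churn = 2 if Signups >= 2 else 3).
Clicks = 2·Budget + 5  [with Budget=1]  = 7
Signups = |Reach - Clicks|  [with Reach=-1, Clicks=7]  = 8
Revenue = |Signups - Churn|  [with Signups=8, Churn=9]  = 1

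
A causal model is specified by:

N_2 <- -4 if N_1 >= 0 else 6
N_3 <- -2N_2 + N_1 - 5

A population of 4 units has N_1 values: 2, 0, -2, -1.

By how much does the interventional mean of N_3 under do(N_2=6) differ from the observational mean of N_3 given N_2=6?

1.25

Every unit gets N_2=6 under the intervention. N_3 values become -15, -17, -19, -18; E[N_3|do(N_2=6)] = -17.25.
E[N_3|N_2=6] averages over only the 2 units with N_2=6 (N_1 = -2, -1): N_3 = -19, -18, mean -18.5.
Difference = -17.25 − (-18.5) = 1.25.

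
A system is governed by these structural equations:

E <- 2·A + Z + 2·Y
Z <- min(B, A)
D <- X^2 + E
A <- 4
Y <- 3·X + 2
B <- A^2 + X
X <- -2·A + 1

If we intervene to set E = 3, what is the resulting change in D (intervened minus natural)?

Intervening sets E = 3 and removes its equation (E <- 2·A + Z + 2·Y).
X = -2·A + 1  [with A=4]  = -7
D = X^2 + E  [with X=-7, E=3]  = 52
Without intervention: X = -2·A + 1  [with A=4]  = -7; B = A^2 + X  [with A=4, X=-7]  = 9; Z = min(B, A)  [with B=9, A=4]  = 4; Y = 3·X + 2  [with X=-7]  = -19; E = 2·A + Z + 2·Y  [with A=4, Z=4, Y=-19]  = -26; D = X^2 + E  [with X=-7, E=-26]  = 23.
Change = 52 − 23 = 29.

29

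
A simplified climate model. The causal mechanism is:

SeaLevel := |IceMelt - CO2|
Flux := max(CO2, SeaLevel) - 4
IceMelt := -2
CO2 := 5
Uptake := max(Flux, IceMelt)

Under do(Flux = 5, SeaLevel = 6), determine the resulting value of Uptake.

5

The joint intervention fixes Flux = 5, SeaLevel = 6, removing each variable's own equation.
Uptake = max(Flux, IceMelt)  [with Flux=5, IceMelt=-2]  = 5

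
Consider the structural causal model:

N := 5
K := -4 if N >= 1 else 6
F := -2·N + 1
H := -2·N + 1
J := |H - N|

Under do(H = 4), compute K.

-4

Under do(H=4), the mechanism H := -2·N + 1 is discarded; H is fixed at 4.
Since K is not a descendant of the intervened variable, it is unaffected.
K = -4 if N >= 1 else 6  [with N=5]  = -4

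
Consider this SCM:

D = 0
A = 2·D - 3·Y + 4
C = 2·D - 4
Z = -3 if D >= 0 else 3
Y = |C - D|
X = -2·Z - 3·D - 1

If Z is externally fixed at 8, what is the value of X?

-17

The intervention breaks the incoming arrows to Z: Z = -3 if D >= 0 else 3 no longer applies, and Z = 8.
X = -2·Z - 3·D - 1  [with Z=8, D=0]  = -17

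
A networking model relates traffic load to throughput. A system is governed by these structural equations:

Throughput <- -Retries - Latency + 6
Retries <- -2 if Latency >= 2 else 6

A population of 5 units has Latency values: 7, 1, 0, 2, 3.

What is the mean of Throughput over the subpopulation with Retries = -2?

4

Observing Retries=-2 restricts to units where Retries's equation naturally yields -2: Latency ∈ {7, 2, 3}. In that subpopulation Throughput = 1, 6, 5, mean 4.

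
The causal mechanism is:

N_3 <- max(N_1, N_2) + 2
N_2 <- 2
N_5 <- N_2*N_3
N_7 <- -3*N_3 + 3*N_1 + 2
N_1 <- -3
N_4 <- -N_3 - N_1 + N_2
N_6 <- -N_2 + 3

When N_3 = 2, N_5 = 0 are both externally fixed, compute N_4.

3

The joint intervention fixes N_3 = 2, N_5 = 0, removing each variable's own equation.
N_4 = -N_3 - N_1 + N_2  [with N_3=2, N_1=-3, N_2=2]  = 3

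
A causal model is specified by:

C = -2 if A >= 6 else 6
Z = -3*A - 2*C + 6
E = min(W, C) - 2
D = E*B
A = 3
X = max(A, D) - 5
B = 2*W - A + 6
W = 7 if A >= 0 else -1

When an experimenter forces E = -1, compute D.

The intervention breaks the incoming arrows to E: E = min(W, C) - 2 no longer applies, and E = -1.
W = 7 if A >= 0 else -1  [with A=3]  = 7
B = 2*W - A + 6  [with W=7, A=3]  = 17
D = E*B  [with E=-1, B=17]  = -17

-17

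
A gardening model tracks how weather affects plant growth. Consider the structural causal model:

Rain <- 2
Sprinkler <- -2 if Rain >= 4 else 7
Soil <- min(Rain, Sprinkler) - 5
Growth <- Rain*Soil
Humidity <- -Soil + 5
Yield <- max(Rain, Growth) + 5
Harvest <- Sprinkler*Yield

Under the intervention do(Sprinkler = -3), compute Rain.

2

Under do(Sprinkler=-3), the mechanism Sprinkler <- -2 if Rain >= 4 else 7 is discarded; Sprinkler is fixed at -3.
Rain is not downstream of the intervention, so its value is determined by the original equations.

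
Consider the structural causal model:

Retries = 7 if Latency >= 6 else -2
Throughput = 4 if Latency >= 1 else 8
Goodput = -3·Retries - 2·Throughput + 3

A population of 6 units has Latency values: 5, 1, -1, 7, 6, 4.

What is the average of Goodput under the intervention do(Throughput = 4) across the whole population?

-8

Every unit gets Throughput=4 under the intervention. Goodput values become 1, 1, 1, -26, -26, 1; E[Goodput|do(Throughput=4)] = -8.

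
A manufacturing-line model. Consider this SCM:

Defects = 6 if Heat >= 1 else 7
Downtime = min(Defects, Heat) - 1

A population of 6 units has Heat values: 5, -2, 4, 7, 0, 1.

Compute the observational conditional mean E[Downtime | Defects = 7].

Conditioning on Defects=7 selects the 2 unit(s) with Heat ∈ {-2, 0}. Their Downtime values: -3, -1. Mean = -2.

-2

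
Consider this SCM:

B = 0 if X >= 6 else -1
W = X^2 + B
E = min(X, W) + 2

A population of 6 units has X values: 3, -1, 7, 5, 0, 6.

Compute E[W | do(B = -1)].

19

Every unit gets B=-1 under the intervention. W values become 8, 0, 48, 24, -1, 35; E[W|do(B=-1)] = 19.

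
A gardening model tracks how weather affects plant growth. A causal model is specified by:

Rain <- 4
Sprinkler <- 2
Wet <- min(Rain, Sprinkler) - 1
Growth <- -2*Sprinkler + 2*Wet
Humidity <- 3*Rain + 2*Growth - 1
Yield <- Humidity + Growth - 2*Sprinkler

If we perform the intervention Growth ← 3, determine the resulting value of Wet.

Under do(Growth=3), the mechanism Growth <- -2*Sprinkler + 2*Wet is discarded; Growth is fixed at 3.
Since Wet is not a descendant of the intervened variable, it is unaffected.
Wet = min(Rain, Sprinkler) - 1  [with Rain=4, Sprinkler=2]  = 1

1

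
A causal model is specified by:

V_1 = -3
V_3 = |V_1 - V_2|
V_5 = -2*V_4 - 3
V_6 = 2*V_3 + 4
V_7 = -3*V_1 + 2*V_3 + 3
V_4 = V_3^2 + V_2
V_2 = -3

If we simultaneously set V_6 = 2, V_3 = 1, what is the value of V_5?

Under do(V_6 = 2, V_3 = 1), each intervened variable's structural equation is replaced by its fixed value.
V_4 = V_3^2 + V_2  [with V_3=1, V_2=-3]  = -2
V_5 = -2*V_4 - 3  [with V_4=-2]  = 1

1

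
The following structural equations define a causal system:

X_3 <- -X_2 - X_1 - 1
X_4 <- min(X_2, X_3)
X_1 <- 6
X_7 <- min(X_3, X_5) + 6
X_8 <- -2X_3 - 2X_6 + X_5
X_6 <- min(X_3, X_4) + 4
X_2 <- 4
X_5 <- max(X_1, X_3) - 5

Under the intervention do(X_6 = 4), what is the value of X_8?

Intervening sets X_6 = 4 and removes its equation (X_6 <- min(X_3, X_4) + 4).
X_3 = -X_2 - X_1 - 1  [with X_2=4, X_1=6]  = -11
X_5 = max(X_1, X_3) - 5  [with X_1=6, X_3=-11]  = 1
X_8 = -2X_3 - 2X_6 + X_5  [with X_3=-11, X_6=4, X_5=1]  = 15

15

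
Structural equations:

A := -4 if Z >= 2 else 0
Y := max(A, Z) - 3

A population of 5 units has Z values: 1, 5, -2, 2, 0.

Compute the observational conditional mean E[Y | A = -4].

0.5

E[Y|A=-4] averages over only the 2 units with A=-4 (Z = 5, 2): Y = 2, -1, mean 0.5.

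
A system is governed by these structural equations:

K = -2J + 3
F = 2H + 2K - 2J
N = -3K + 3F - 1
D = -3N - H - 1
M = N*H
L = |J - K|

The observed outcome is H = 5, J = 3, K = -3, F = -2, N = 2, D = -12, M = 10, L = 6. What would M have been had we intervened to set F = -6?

-50

The intervention breaks the incoming arrows to F: F = 2H + 2K - 2J no longer applies, and F = -6.
K = -2J + 3  [with J=3]  = -3
N = -3K + 3F - 1  [with K=-3, F=-6]  = -10
M = N*H  [with N=-10, H=5]  = -50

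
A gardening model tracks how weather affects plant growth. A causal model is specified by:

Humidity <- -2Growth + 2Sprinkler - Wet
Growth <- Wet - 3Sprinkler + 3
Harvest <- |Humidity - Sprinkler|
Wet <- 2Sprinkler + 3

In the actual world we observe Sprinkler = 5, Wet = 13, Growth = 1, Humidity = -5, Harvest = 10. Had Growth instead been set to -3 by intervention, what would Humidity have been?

3

The intervention breaks the incoming arrows to Growth: Growth <- Wet - 3Sprinkler + 3 no longer applies, and Growth = -3.
Wet = 2Sprinkler + 3  [with Sprinkler=5]  = 13
Humidity = -2Growth + 2Sprinkler - Wet  [with Growth=-3, Sprinkler=5, Wet=13]  = 3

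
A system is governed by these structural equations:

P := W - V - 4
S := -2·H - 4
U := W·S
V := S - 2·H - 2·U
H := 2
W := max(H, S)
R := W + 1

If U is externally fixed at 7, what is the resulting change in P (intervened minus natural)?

The intervention breaks the incoming arrows to U: U := W·S no longer applies, and U = 7.
S = -2·H - 4  [with H=2]  = -8
W = max(H, S)  [with H=2, S=-8]  = 2
V = S - 2·H - 2·U  [with S=-8, H=2, U=7]  = -26
P = W - V - 4  [with W=2, V=-26]  = 24
Without intervention: S = -2·H - 4  [with H=2]  = -8; W = max(H, S)  [with H=2, S=-8]  = 2; U = W·S  [with W=2, S=-8]  = -16; V = S - 2·H - 2·U  [with S=-8, H=2, U=-16]  = 20; P = W - V - 4  [with W=2, V=20]  = -22.
Change = 24 − (-22) = 46.

46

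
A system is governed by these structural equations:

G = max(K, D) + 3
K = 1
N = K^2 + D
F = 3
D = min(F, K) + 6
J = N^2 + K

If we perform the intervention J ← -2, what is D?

do(J=-2) replaces the equation J = N^2 + K with the constant J = -2.
D is not downstream of the intervention, so its value is determined by the original equations.
D = min(F, K) + 6  [with F=3, K=1]  = 7

7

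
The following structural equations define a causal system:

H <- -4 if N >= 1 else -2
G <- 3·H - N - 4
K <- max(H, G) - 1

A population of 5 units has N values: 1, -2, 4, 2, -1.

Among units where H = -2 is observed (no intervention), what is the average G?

-8.5

Observing H=-2 restricts to units where H's equation naturally yields -2: N ∈ {-2, -1}. In that subpopulation G = -8, -9, mean -8.5.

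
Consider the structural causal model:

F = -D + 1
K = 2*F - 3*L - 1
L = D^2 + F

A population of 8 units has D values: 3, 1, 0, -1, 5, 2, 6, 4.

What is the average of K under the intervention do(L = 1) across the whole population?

Under do(L=1), L's equation is replaced by L=1 for every unit. Per-unit K: -8, -4, -2, 0, -12, -6, -14, -10. Mean = -7.

-7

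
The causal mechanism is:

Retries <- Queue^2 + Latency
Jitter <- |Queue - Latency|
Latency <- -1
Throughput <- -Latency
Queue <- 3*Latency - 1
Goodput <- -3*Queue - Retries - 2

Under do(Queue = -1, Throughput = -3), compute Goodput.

Setting Queue = -1, Throughput = -3 by intervention discards those variables' equations.
Retries = Queue^2 + Latency  [with Queue=-1, Latency=-1]  = 0
Goodput = -3*Queue - Retries - 2  [with Queue=-1, Retries=0]  = 1

1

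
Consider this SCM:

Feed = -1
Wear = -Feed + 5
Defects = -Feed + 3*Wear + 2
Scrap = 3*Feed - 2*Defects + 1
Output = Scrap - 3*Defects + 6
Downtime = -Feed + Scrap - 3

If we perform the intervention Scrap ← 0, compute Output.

-57

Intervening sets Scrap = 0 and removes its equation (Scrap = 3*Feed - 2*Defects + 1).
Wear = -Feed + 5  [with Feed=-1]  = 6
Defects = -Feed + 3*Wear + 2  [with Feed=-1, Wear=6]  = 21
Output = Scrap - 3*Defects + 6  [with Scrap=0, Defects=21]  = -57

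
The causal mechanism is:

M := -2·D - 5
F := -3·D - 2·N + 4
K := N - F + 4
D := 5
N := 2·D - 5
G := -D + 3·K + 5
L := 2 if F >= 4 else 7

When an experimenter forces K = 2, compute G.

Intervening sets K = 2 and removes its equation (K := N - F + 4).
G = -D + 3·K + 5  [with D=5, K=2]  = 6

6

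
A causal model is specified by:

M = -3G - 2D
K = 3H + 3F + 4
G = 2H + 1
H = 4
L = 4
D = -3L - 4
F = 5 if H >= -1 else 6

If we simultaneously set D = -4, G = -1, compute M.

11

The joint intervention fixes D = -4, G = -1, removing each variable's own equation.
M = -3G - 2D  [with G=-1, D=-4]  = 11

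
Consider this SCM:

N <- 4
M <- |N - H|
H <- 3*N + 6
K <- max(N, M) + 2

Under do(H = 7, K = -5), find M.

3

The joint intervention fixes H = 7, K = -5, removing each variable's own equation.
M = |N - H|  [with N=4, H=7]  = 3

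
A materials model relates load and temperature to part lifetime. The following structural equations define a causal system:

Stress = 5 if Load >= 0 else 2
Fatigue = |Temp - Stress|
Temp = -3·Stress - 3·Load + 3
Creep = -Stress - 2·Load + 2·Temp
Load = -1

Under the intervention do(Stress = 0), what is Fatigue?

do(Stress=0) replaces the equation Stress = 5 if Load >= 0 else 2 with the constant Stress = 0.
Temp = -3·Stress - 3·Load + 3  [with Stress=0, Load=-1]  = 6
Fatigue = |Temp - Stress|  [with Temp=6, Stress=0]  = 6

6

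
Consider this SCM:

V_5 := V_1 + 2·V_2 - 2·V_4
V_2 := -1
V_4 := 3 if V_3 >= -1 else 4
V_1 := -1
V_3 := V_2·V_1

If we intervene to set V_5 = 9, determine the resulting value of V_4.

The intervention breaks the incoming arrows to V_5: V_5 := V_1 + 2·V_2 - 2·V_4 no longer applies, and V_5 = 9.
Since V_4 is not a descendant of the intervened variable, it is unaffected.
V_3 = V_2·V_1  [with V_2=-1, V_1=-1]  = 1
V_4 = 3 if V_3 >= -1 else 4  [with V_3=1]  = 3

3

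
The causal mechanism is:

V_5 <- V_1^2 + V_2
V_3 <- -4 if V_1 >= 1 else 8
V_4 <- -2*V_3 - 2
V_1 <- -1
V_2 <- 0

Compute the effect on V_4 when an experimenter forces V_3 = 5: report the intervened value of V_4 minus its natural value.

The intervention breaks the incoming arrows to V_3: V_3 <- -4 if V_1 >= 1 else 8 no longer applies, and V_3 = 5.
V_4 = -2*V_3 - 2  [with V_3=5]  = -12
Without intervention: V_3 = -4 if V_1 >= 1 else 8  [with V_1=-1]  = 8; V_4 = -2*V_3 - 2  [with V_3=8]  = -18.
Change = -12 − (-18) = 6.

6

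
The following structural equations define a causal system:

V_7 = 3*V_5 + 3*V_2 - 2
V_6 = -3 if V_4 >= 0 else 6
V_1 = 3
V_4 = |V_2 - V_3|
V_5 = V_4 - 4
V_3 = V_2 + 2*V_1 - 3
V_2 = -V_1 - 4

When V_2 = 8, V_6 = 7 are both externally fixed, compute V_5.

-1

Setting V_2 = 8, V_6 = 7 by intervention discards those variables' equations.
V_3 = V_2 + 2*V_1 - 3  [with V_2=8, V_1=3]  = 11
V_4 = |V_2 - V_3|  [with V_2=8, V_3=11]  = 3
V_5 = V_4 - 4  [with V_4=3]  = -1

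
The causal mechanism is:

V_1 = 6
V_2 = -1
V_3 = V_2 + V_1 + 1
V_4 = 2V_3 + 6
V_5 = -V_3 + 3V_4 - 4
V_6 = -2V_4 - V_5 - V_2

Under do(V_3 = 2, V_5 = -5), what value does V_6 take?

Setting V_3 = 2, V_5 = -5 by intervention discards those variables' equations.
V_4 = 2V_3 + 6  [with V_3=2]  = 10
V_6 = -2V_4 - V_5 - V_2  [with V_4=10, V_5=-5, V_2=-1]  = -14

-14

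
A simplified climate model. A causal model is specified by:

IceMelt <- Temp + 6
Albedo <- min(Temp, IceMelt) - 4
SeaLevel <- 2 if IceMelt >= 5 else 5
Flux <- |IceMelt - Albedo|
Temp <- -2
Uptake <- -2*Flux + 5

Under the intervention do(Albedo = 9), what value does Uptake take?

The intervention breaks the incoming arrows to Albedo: Albedo <- min(Temp, IceMelt) - 4 no longer applies, and Albedo = 9.
IceMelt = Temp + 6  [with Temp=-2]  = 4
Flux = |IceMelt - Albedo|  [with IceMelt=4, Albedo=9]  = 5
Uptake = -2*Flux + 5  [with Flux=5]  = -5

-5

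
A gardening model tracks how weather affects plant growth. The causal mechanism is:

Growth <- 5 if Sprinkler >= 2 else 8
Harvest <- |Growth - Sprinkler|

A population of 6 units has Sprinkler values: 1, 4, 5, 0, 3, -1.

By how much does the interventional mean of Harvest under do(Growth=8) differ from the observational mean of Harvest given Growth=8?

-2

do(Growth=8) breaks Growth's dependence on Sprinkler. With Growth=8 fixed, Harvest across the units is 7, 4, 3, 8, 5, 9, mean 6.
Observing Growth=8 restricts to units where Growth's equation naturally yields 8: Sprinkler ∈ {1, 0, -1}. In that subpopulation Harvest = 7, 8, 9, mean 8.
Difference = 6 − 8 = -2.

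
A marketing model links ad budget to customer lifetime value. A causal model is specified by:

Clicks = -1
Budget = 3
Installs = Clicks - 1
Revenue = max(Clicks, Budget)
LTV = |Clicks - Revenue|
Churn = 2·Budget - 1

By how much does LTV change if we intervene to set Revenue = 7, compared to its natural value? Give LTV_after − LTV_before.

4

The intervention breaks the incoming arrows to Revenue: Revenue = max(Clicks, Budget) no longer applies, and Revenue = 7.
LTV = |Clicks - Revenue|  [with Clicks=-1, Revenue=7]  = 8
Without intervention: Revenue = max(Clicks, Budget)  [with Clicks=-1, Budget=3]  = 3; LTV = |Clicks - Revenue|  [with Clicks=-1, Revenue=3]  = 4.
Change = 8 − 4 = 4.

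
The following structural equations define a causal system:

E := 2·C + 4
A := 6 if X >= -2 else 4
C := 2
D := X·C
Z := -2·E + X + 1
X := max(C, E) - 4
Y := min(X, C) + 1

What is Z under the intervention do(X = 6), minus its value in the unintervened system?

2

do(X=6) replaces the equation X := max(C, E) - 4 with the constant X = 6.
E = 2·C + 4  [with C=2]  = 8
Z = -2·E + X + 1  [with E=8, X=6]  = -9
Without intervention: E = 2·C + 4  [with C=2]  = 8; X = max(C, E) - 4  [with C=2, E=8]  = 4; Z = -2·E + X + 1  [with E=8, X=4]  = -11.
Change = -9 − (-11) = 2.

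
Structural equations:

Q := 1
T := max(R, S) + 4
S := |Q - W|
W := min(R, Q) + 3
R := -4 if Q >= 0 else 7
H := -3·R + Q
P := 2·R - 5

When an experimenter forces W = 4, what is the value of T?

7

Under do(W=4), the mechanism W := min(R, Q) + 3 is discarded; W is fixed at 4.
R = -4 if Q >= 0 else 7  [with Q=1]  = -4
S = |Q - W|  [with Q=1, W=4]  = 3
T = max(R, S) + 4  [with R=-4, S=3]  = 7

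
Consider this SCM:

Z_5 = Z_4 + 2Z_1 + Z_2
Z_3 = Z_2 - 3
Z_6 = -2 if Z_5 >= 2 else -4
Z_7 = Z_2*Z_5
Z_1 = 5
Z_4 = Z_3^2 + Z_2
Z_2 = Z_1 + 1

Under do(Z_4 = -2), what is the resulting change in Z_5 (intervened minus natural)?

-17

Intervening sets Z_4 = -2 and removes its equation (Z_4 = Z_3^2 + Z_2).
Z_2 = Z_1 + 1  [with Z_1=5]  = 6
Z_5 = Z_4 + 2Z_1 + Z_2  [with Z_4=-2, Z_1=5, Z_2=6]  = 14
Without intervention: Z_2 = Z_1 + 1  [with Z_1=5]  = 6; Z_3 = Z_2 - 3  [with Z_2=6]  = 3; Z_4 = Z_3^2 + Z_2  [with Z_3=3, Z_2=6]  = 15; Z_5 = Z_4 + 2Z_1 + Z_2  [with Z_4=15, Z_1=5, Z_2=6]  = 31.
Change = 14 − 31 = -17.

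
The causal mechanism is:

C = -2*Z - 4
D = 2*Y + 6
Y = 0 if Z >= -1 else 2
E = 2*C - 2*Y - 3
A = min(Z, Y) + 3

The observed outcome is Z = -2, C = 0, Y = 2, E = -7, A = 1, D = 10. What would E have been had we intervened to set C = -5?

-17

Under do(C=-5), the mechanism C = -2*Z - 4 is discarded; C is fixed at -5.
Y = 0 if Z >= -1 else 2  [with Z=-2]  = 2
E = 2*C - 2*Y - 3  [with C=-5, Y=2]  = -17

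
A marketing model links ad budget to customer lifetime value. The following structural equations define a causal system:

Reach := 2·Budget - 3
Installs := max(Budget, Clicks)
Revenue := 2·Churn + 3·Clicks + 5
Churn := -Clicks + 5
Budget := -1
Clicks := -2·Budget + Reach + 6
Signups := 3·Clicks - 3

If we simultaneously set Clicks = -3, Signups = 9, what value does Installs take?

The joint intervention fixes Clicks = -3, Signups = 9, removing each variable's own equation.
Installs = max(Budget, Clicks)  [with Budget=-1, Clicks=-3]  = -1

-1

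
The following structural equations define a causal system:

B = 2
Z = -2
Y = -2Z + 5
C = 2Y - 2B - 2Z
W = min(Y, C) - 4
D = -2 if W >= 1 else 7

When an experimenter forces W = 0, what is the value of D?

7

The intervention breaks the incoming arrows to W: W = min(Y, C) - 4 no longer applies, and W = 0.
D = -2 if W >= 1 else 7  [with W=0]  = 7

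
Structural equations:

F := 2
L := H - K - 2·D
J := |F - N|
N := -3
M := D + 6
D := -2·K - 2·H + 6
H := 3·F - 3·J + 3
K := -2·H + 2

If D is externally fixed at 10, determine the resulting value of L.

-40

Intervening sets D = 10 and removes its equation (D := -2·K - 2·H + 6).
J = |F - N|  [with F=2, N=-3]  = 5
H = 3·F - 3·J + 3  [with F=2, J=5]  = -6
K = -2·H + 2  [with H=-6]  = 14
L = H - K - 2·D  [with H=-6, K=14, D=10]  = -40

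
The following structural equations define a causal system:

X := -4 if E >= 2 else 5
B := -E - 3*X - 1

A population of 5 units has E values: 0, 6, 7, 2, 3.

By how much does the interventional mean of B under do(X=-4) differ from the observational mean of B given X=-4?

do(X=-4) breaks X's dependence on E. With X=-4 fixed, B across the units is 11, 5, 4, 9, 8, mean 7.4.
E[B|X=-4] averages over only the 4 units with X=-4 (E = 6, 7, 2, 3): B = 5, 4, 9, 8, mean 6.5.
Difference = 7.4 − 6.5 = 0.9.

0.9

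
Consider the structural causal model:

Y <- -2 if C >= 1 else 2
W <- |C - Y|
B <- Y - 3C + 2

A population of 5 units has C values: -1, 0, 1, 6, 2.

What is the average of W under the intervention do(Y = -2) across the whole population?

3.6

Under do(Y=-2), Y's equation is replaced by Y=-2 for every unit. Per-unit W: 1, 2, 3, 8, 4. Mean = 3.6.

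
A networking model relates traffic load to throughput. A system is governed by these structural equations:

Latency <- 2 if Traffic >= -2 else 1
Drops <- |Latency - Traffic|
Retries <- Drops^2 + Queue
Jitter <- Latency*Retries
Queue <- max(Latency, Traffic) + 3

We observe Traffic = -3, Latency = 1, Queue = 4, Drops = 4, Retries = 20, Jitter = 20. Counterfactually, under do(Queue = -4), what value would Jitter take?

12

The intervention breaks the incoming arrows to Queue: Queue <- max(Latency, Traffic) + 3 no longer applies, and Queue = -4.
Latency = 2 if Traffic >= -2 else 1  [with Traffic=-3]  = 1
Drops = |Latency - Traffic|  [with Latency=1, Traffic=-3]  = 4
Retries = Drops^2 + Queue  [with Drops=4, Queue=-4]  = 12
Jitter = Latency*Retries  [with Latency=1, Retries=12]  = 12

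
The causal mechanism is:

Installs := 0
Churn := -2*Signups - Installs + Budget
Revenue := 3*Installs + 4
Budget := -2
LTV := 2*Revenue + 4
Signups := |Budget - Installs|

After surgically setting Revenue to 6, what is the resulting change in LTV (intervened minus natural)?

4

The intervention breaks the incoming arrows to Revenue: Revenue := 3*Installs + 4 no longer applies, and Revenue = 6.
LTV = 2*Revenue + 4  [with Revenue=6]  = 16
Without intervention: Revenue = 3*Installs + 4  [with Installs=0]  = 4; LTV = 2*Revenue + 4  [with Revenue=4]  = 12.
Change = 16 − 12 = 4.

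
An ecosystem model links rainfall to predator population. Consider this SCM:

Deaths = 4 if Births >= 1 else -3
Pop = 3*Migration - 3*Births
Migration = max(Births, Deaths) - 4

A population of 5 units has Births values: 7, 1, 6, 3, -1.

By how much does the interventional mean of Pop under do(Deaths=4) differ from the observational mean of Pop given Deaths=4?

2.4

do(Deaths=4) breaks Deaths's dependence on Births. With Deaths=4 fixed, Pop across the units is -12, -3, -12, -9, 3, mean -6.6.
E[Pop|Deaths=4] averages over only the 4 units with Deaths=4 (Births = 7, 1, 6, 3): Pop = -12, -3, -12, -9, mean -9.
Difference = -6.6 − (-9) = 2.4.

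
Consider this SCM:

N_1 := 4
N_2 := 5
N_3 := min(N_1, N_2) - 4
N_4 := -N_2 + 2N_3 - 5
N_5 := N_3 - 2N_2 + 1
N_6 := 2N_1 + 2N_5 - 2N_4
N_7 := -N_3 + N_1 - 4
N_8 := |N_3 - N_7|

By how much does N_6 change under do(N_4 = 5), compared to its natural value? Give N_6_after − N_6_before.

-30

Under do(N_4=5), the mechanism N_4 := -N_2 + 2N_3 - 5 is discarded; N_4 is fixed at 5.
N_3 = min(N_1, N_2) - 4  [with N_1=4, N_2=5]  = 0
N_5 = N_3 - 2N_2 + 1  [with N_3=0, N_2=5]  = -9
N_6 = 2N_1 + 2N_5 - 2N_4  [with N_1=4, N_5=-9, N_4=5]  = -20
Without intervention: N_3 = min(N_1, N_2) - 4  [with N_1=4, N_2=5]  = 0; N_4 = -N_2 + 2N_3 - 5  [with N_2=5, N_3=0]  = -10; N_5 = N_3 - 2N_2 + 1  [with N_3=0, N_2=5]  = -9; N_6 = 2N_1 + 2N_5 - 2N_4  [with N_1=4, N_5=-9, N_4=-10]  = 10.
Change = -20 − 10 = -30.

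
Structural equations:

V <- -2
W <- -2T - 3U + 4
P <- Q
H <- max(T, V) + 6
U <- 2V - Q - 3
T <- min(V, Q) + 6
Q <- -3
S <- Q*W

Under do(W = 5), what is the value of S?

Intervening sets W = 5 and removes its equation (W <- -2T - 3U + 4).
S = Q*W  [with Q=-3, W=5]  = -15

-15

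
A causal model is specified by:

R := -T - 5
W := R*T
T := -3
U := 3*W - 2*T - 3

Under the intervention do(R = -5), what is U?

48

Under do(R=-5), the mechanism R := -T - 5 is discarded; R is fixed at -5.
W = R*T  [with R=-5, T=-3]  = 15
U = 3*W - 2*T - 3  [with W=15, T=-3]  = 48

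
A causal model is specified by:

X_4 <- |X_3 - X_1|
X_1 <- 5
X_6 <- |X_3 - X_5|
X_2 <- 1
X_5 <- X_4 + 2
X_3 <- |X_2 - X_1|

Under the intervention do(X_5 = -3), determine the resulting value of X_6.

7

The intervention breaks the incoming arrows to X_5: X_5 <- X_4 + 2 no longer applies, and X_5 = -3.
X_3 = |X_2 - X_1|  [with X_2=1, X_1=5]  = 4
X_6 = |X_3 - X_5|  [with X_3=4, X_5=-3]  = 7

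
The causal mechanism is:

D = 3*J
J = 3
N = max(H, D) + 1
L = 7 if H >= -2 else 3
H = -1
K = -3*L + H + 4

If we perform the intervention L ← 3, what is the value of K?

do(L=3) replaces the equation L = 7 if H >= -2 else 3 with the constant L = 3.
K = -3*L + H + 4  [with L=3, H=-1]  = -6

-6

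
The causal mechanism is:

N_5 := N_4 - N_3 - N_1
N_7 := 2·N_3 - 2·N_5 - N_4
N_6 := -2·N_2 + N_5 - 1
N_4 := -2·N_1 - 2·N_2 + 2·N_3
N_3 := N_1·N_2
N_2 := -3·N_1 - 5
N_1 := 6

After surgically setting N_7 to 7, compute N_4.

-242

Under do(N_7=7), the mechanism N_7 := 2·N_3 - 2·N_5 - N_4 is discarded; N_7 is fixed at 7.
Since N_4 is not a descendant of the intervened variable, it is unaffected.
N_2 = -3·N_1 - 5  [with N_1=6]  = -23
N_3 = N_1·N_2  [with N_1=6, N_2=-23]  = -138
N_4 = -2·N_1 - 2·N_2 + 2·N_3  [with N_1=6, N_2=-23, N_3=-138]  = -242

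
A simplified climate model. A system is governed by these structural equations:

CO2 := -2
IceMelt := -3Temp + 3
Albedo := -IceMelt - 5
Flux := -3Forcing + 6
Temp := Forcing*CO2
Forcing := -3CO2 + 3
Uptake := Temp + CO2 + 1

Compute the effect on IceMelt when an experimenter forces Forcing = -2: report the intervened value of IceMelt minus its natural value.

Under do(Forcing=-2), the mechanism Forcing := -3CO2 + 3 is discarded; Forcing is fixed at -2.
Temp = Forcing*CO2  [with Forcing=-2, CO2=-2]  = 4
IceMelt = -3Temp + 3  [with Temp=4]  = -9
Without intervention: Forcing = -3CO2 + 3  [with CO2=-2]  = 9; Temp = Forcing*CO2  [with Forcing=9, CO2=-2]  = -18; IceMelt = -3Temp + 3  [with Temp=-18]  = 57.
Change = -9 − 57 = -66.

-66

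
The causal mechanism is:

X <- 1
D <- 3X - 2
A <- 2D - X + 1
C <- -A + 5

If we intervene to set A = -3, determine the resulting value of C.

8

The intervention breaks the incoming arrows to A: A <- 2D - X + 1 no longer applies, and A = -3.
C = -A + 5  [with A=-3]  = 8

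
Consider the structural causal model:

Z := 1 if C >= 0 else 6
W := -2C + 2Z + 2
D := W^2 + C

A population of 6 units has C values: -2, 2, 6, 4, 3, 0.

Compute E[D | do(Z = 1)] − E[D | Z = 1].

Every unit gets Z=1 under the intervention. D values become 62, 2, 70, 20, 7, 16; E[D|do(Z=1)] = 29.5.
E[D|Z=1] averages over only the 5 units with Z=1 (C = 2, 6, 4, 3, 0): D = 2, 70, 20, 7, 16, mean 23.
Difference = 29.5 − 23 = 6.5.

6.5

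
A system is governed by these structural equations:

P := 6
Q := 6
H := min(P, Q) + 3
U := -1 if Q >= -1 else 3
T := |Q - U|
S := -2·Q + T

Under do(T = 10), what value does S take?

-2

The intervention breaks the incoming arrows to T: T := |Q - U| no longer applies, and T = 10.
S = -2·Q + T  [with Q=6, T=10]  = -2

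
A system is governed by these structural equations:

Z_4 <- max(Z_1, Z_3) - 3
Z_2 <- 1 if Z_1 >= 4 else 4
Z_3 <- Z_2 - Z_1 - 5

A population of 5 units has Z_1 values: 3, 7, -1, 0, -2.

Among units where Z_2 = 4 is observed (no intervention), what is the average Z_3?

-1

E[Z_3|Z_2=4] averages over only the 4 units with Z_2=4 (Z_1 = 3, -1, 0, -2): Z_3 = -4, 0, -1, 1, mean -1.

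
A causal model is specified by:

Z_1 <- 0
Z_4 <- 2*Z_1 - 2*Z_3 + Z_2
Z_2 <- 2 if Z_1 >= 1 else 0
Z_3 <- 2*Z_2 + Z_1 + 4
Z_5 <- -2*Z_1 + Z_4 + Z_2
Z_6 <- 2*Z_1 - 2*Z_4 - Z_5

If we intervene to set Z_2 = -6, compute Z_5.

do(Z_2=-6) replaces the equation Z_2 <- 2 if Z_1 >= 1 else 0 with the constant Z_2 = -6.
Z_3 = 2*Z_2 + Z_1 + 4  [with Z_2=-6, Z_1=0]  = -8
Z_4 = 2*Z_1 - 2*Z_3 + Z_2  [with Z_1=0, Z_3=-8, Z_2=-6]  = 10
Z_5 = -2*Z_1 + Z_4 + Z_2  [with Z_1=0, Z_4=10, Z_2=-6]  = 4

4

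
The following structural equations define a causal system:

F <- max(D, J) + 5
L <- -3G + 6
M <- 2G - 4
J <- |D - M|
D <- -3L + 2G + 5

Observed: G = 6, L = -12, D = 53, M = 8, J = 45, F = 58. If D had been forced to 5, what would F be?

The intervention breaks the incoming arrows to D: D <- -3L + 2G + 5 no longer applies, and D = 5.
M = 2G - 4  [with G=6]  = 8
J = |D - M|  [with D=5, M=8]  = 3
F = max(D, J) + 5  [with D=5, J=3]  = 10

10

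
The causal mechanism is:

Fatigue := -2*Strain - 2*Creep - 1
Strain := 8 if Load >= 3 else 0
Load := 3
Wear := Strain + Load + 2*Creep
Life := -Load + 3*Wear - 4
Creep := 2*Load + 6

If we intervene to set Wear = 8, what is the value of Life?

17

Under do(Wear=8), the mechanism Wear := Strain + Load + 2*Creep is discarded; Wear is fixed at 8.
Life = -Load + 3*Wear - 4  [with Load=3, Wear=8]  = 17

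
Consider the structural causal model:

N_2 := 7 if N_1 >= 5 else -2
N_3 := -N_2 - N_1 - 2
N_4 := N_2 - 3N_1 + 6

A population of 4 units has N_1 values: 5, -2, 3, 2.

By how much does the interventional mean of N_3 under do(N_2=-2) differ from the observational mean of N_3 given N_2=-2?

The intervention sets N_2=-2 in all 4 units regardless of N_1. Recomputing N_3 per unit gives -5, 2, -3, -2; average -2.
E[N_3|N_2=-2] averages over only the 3 units with N_2=-2 (N_1 = -2, 3, 2): N_3 = 2, -3, -2, mean -1.
Difference = -2 − (-1) = -1.

-1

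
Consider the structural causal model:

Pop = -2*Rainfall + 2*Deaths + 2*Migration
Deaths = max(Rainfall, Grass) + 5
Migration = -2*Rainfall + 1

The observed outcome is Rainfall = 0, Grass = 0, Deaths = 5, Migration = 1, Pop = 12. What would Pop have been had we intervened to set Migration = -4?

2

Intervening sets Migration = -4 and removes its equation (Migration = -2*Rainfall + 1).
Deaths = max(Rainfall, Grass) + 5  [with Rainfall=0, Grass=0]  = 5
Pop = -2*Rainfall + 2*Deaths + 2*Migration  [with Rainfall=0, Deaths=5, Migration=-4]  = 2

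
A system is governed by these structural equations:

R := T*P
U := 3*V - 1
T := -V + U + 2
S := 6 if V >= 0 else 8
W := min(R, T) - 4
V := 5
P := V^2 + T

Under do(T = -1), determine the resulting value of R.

do(T=-1) replaces the equation T := -V + U + 2 with the constant T = -1.
P = V^2 + T  [with V=5, T=-1]  = 24
R = T*P  [with T=-1, P=24]  = -24

-24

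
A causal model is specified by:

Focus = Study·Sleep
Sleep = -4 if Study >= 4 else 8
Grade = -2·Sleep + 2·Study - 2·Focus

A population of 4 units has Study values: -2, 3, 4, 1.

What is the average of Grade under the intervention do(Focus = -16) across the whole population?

Under do(Focus=-16), Focus's equation is replaced by Focus=-16 for every unit. Per-unit Grade: 12, 22, 48, 18. Mean = 25.

25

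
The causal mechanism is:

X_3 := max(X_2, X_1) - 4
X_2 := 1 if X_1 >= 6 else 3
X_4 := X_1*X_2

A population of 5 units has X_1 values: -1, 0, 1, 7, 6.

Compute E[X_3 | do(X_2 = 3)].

do(X_2=3) breaks X_2's dependence on X_1. With X_2=3 fixed, X_3 across the units is -1, -1, -1, 3, 2, mean 0.4.

0.4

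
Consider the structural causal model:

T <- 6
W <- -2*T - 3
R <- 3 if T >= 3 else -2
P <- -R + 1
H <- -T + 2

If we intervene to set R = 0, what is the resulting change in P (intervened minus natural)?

3

The intervention breaks the incoming arrows to R: R <- 3 if T >= 3 else -2 no longer applies, and R = 0.
P = -R + 1  [with R=0]  = 1
Without intervention: R = 3 if T >= 3 else -2  [with T=6]  = 3; P = -R + 1  [with R=3]  = -2.
Change = 1 − (-2) = 3.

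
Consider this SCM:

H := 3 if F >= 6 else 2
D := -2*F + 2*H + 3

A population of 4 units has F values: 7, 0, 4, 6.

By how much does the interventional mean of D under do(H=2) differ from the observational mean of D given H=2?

-4.5

Under do(H=2), H's equation is replaced by H=2 for every unit. Per-unit D: -7, 7, -1, -5. Mean = -1.5.
Observing H=2 restricts to units where H's equation naturally yields 2: F ∈ {0, 4}. In that subpopulation D = 7, -1, mean 3.
Difference = -1.5 − 3 = -4.5.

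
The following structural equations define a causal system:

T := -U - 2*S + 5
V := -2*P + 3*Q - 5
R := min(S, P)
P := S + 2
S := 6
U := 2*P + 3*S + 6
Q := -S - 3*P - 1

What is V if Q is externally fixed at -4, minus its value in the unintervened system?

The intervention breaks the incoming arrows to Q: Q := -S - 3*P - 1 no longer applies, and Q = -4.
P = S + 2  [with S=6]  = 8
V = -2*P + 3*Q - 5  [with P=8, Q=-4]  = -33
Without intervention: P = S + 2  [with S=6]  = 8; Q = -S - 3*P - 1  [with S=6, P=8]  = -31; V = -2*P + 3*Q - 5  [with P=8, Q=-31]  = -114.
Change = -33 − (-114) = 81.

81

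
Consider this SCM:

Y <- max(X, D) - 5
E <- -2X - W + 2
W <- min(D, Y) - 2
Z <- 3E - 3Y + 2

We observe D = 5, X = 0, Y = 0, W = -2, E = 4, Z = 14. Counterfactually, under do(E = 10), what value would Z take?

The intervention breaks the incoming arrows to E: E <- -2X - W + 2 no longer applies, and E = 10.
Y = max(X, D) - 5  [with X=0, D=5]  = 0
Z = 3E - 3Y + 2  [with E=10, Y=0]  = 32

32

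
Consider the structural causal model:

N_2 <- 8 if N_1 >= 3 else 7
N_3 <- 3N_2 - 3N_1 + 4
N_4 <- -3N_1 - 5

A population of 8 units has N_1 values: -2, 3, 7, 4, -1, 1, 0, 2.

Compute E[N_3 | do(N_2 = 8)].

22.75

The intervention sets N_2=8 in all 8 units regardless of N_1. Recomputing N_3 per unit gives 34, 19, 7, 16, 31, 25, 28, 22; average 22.75.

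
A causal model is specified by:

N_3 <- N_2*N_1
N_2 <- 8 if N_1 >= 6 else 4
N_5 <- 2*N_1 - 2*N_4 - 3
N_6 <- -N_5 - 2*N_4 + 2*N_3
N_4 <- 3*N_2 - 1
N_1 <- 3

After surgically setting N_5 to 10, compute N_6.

The intervention breaks the incoming arrows to N_5: N_5 <- 2*N_1 - 2*N_4 - 3 no longer applies, and N_5 = 10.
N_2 = 8 if N_1 >= 6 else 4  [with N_1=3]  = 4
N_3 = N_2*N_1  [with N_2=4, N_1=3]  = 12
N_4 = 3*N_2 - 1  [with N_2=4]  = 11
N_6 = -N_5 - 2*N_4 + 2*N_3  [with N_5=10, N_4=11, N_3=12]  = -8

-8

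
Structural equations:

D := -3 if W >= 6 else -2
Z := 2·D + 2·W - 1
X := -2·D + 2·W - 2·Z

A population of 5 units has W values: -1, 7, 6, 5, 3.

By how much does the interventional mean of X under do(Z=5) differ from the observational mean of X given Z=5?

-3.2

do(Z=5) breaks Z's dependence on W. With Z=5 fixed, X across the units is -8, 10, 8, 4, 0, mean 2.8.
E[X|Z=5] averages over only the 2 units with Z=5 (W = 6, 5): X = 8, 4, mean 6.
Difference = 2.8 − 6 = -3.2.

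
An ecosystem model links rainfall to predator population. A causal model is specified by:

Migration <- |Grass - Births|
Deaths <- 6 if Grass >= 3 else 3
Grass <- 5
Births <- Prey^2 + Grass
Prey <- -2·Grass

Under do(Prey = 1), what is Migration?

do(Prey=1) replaces the equation Prey <- -2·Grass with the constant Prey = 1.
Births = Prey^2 + Grass  [with Prey=1, Grass=5]  = 6
Migration = |Grass - Births|  [with Grass=5, Births=6]  = 1

1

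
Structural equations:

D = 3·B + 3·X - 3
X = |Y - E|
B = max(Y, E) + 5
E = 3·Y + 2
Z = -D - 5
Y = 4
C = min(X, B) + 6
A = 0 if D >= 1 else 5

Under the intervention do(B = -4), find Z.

do(B=-4) replaces the equation B = max(Y, E) + 5 with the constant B = -4.
E = 3·Y + 2  [with Y=4]  = 14
X = |Y - E|  [with Y=4, E=14]  = 10
D = 3·B + 3·X - 3  [with B=-4, X=10]  = 15
Z = -D - 5  [with D=15]  = -20

-20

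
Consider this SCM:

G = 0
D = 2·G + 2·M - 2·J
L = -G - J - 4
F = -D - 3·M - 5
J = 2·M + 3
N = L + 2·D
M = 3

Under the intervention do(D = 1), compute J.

9

Under do(D=1), the mechanism D = 2·G + 2·M - 2·J is discarded; D is fixed at 1.
Since J is not a descendant of the intervened variable, it is unaffected.
J = 2·M + 3  [with M=3]  = 9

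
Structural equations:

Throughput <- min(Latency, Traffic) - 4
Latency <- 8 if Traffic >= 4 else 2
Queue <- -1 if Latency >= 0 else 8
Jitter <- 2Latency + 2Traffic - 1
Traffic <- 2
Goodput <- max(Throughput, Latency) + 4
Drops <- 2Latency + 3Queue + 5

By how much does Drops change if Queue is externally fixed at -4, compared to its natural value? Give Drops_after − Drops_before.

The intervention breaks the incoming arrows to Queue: Queue <- -1 if Latency >= 0 else 8 no longer applies, and Queue = -4.
Latency = 8 if Traffic >= 4 else 2  [with Traffic=2]  = 2
Drops = 2Latency + 3Queue + 5  [with Latency=2, Queue=-4]  = -3
Without intervention: Latency = 8 if Traffic >= 4 else 2  [with Traffic=2]  = 2; Queue = -1 if Latency >= 0 else 8  [with Latency=2]  = -1; Drops = 2Latency + 3Queue + 5  [with Latency=2, Queue=-1]  = 6.
Change = -3 − 6 = -9.

-9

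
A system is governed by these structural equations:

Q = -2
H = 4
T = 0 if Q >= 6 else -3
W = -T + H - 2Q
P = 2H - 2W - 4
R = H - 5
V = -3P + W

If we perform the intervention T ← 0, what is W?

The intervention breaks the incoming arrows to T: T = 0 if Q >= 6 else -3 no longer applies, and T = 0.
W = -T + H - 2Q  [with T=0, H=4, Q=-2]  = 8

8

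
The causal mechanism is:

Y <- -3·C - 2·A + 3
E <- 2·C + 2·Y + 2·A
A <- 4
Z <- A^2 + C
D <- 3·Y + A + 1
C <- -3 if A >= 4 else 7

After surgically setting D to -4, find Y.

Under do(D=-4), the mechanism D <- 3·Y + A + 1 is discarded; D is fixed at -4.
Since Y is not a descendant of the intervened variable, it is unaffected.
C = -3 if A >= 4 else 7  [with A=4]  = -3
Y = -3·C - 2·A + 3  [with C=-3, A=4]  = 4

4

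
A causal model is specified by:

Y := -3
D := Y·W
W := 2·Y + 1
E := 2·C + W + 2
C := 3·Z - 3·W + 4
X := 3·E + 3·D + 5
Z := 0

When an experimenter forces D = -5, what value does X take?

95

Under do(D=-5), the mechanism D := Y·W is discarded; D is fixed at -5.
W = 2·Y + 1  [with Y=-3]  = -5
C = 3·Z - 3·W + 4  [with Z=0, W=-5]  = 19
E = 2·C + W + 2  [with C=19, W=-5]  = 35
X = 3·E + 3·D + 5  [with E=35, D=-5]  = 95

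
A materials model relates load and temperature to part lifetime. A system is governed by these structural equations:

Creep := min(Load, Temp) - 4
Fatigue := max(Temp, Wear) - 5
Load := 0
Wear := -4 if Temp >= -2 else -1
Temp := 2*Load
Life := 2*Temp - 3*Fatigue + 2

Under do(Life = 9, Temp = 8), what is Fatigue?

3

The joint intervention fixes Life = 9, Temp = 8, removing each variable's own equation.
Wear = -4 if Temp >= -2 else -1  [with Temp=8]  = -4
Fatigue = max(Temp, Wear) - 5  [with Temp=8, Wear=-4]  = 3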